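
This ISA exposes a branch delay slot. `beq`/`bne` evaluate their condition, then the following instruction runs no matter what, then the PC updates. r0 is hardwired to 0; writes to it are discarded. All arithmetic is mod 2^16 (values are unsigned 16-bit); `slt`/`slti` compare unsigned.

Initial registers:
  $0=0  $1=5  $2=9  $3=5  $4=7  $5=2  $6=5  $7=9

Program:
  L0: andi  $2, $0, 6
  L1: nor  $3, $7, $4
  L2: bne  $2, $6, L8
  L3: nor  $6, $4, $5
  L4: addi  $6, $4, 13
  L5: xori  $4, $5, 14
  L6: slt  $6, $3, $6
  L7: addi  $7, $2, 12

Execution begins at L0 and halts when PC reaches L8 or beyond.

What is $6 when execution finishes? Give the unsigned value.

65528

[0] andi  $2, $0, 6  →  {$0:0, $1:5, $2:0, $3:5, $4:7, $5:2, $6:5, $7:9}
[1] nor  $3, $7, $4  →  {$0:0, $1:5, $2:0, $3:65520, $4:7, $5:2, $6:5, $7:9}
[2] bne  $2, $6, L8  →  {$0:0, $1:5, $2:0, $3:65520, $4:7, $5:2, $6:5, $7:9}  ⟨branch taken⟩
[3] nor  $6, $4, $5  →  {$0:0, $1:5, $2:0, $3:65520, $4:7, $5:2, $6:65528, $7:9}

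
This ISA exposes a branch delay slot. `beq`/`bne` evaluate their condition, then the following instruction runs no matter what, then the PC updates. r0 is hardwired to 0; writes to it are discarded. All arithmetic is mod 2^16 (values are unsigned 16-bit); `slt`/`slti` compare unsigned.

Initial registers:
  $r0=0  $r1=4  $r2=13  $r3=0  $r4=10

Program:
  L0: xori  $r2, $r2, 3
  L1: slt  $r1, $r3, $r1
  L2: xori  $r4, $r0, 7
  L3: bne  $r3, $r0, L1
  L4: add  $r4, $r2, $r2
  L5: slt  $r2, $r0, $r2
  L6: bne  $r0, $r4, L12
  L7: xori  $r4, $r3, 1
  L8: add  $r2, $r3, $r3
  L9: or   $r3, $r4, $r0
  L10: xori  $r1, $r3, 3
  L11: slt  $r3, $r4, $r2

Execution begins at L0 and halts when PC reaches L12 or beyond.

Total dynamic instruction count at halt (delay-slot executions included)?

[0] xori  $r2, $r2, 3  →  {$r0:0, $r1:4, $r2:14, $r3:0, $r4:10}
[1] slt  $r1, $r3, $r1  →  {$r0:0, $r1:1, $r2:14, $r3:0, $r4:10}
[2] xori  $r4, $r0, 7  →  {$r0:0, $r1:1, $r2:14, $r3:0, $r4:7}
[3] bne  $r3, $r0, L1  →  {$r0:0, $r1:1, $r2:14, $r3:0, $r4:7}  ⟨branch fallthrough⟩
[4] add  $r4, $r2, $r2  →  {$r0:0, $r1:1, $r2:14, $r3:0, $r4:28}
[5] slt  $r2, $r0, $r2  →  {$r0:0, $r1:1, $r2:1, $r3:0, $r4:28}
[6] bne  $r0, $r4, L12  →  {$r0:0, $r1:1, $r2:1, $r3:0, $r4:28}  ⟨branch taken⟩
[7] xori  $r4, $r3, 1  →  {$r0:0, $r1:1, $r2:1, $r3:0, $r4:1}

8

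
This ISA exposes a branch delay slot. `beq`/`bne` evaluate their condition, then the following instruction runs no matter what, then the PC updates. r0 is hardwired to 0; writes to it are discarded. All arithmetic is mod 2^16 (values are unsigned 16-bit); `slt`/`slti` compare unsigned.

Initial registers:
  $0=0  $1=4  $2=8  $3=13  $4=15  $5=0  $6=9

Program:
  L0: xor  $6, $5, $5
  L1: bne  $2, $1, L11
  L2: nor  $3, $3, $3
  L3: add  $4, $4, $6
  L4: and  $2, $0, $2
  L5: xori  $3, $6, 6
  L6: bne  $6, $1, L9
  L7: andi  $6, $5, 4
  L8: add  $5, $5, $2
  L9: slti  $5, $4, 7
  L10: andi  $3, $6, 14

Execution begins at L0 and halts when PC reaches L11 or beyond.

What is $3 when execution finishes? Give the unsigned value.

  step pc=0: xor  $6, $5, $5  regs=(0,4,8,13,15,0,0)
  step pc=1: bne  $2, $1, L11  cond=T  regs=(0,4,8,13,15,0,0)
  step pc=2: nor  $3, $3, $3  regs=(0,4,8,65522,15,0,0)

65522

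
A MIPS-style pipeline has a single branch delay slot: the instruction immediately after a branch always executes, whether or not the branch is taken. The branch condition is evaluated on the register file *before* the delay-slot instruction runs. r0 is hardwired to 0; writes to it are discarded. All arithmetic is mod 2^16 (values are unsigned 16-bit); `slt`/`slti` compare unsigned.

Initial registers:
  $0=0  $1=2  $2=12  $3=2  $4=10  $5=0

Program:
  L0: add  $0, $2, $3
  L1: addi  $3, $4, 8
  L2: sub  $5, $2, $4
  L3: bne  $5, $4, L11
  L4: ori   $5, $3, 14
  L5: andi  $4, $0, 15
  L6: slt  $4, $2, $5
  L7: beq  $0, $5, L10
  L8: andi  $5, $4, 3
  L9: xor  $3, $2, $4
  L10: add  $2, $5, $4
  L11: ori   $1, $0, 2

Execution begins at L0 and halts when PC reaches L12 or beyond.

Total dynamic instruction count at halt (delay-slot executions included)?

6

#0 add  $0, $2, $3 ; 0/2/12/2/10/0
#1 addi  $3, $4, 8 ; 0/2/12/18/10/0
#2 sub  $5, $2, $4 ; 0/2/12/18/10/2
#3 bne  $5, $4, L11 ; 0/2/12/18/10/2 ; →target
#4 ori   $5, $3, 14 ; 0/2/12/18/10/30
#11 ori   $1, $0, 2 ; 0/2/12/18/10/30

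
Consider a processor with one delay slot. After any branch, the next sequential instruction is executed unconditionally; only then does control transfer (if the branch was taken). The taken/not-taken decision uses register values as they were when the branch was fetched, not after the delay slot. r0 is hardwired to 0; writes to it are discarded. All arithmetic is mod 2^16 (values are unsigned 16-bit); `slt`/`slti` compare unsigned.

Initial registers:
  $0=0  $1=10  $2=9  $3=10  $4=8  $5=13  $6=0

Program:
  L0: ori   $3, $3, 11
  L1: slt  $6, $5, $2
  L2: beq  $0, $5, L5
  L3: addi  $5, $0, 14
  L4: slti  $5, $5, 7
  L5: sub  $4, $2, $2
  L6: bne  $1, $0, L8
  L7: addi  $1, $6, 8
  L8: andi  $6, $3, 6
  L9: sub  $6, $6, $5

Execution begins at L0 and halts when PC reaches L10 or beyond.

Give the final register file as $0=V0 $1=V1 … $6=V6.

PC=0  ori   $3, $3, 11       | $0=0 $1=10 $2=9 $3=11 $4=8 $5=13 $6=0
PC=1  slt  $6, $5, $2        | $0=0 $1=10 $2=9 $3=11 $4=8 $5=13 $6=0
PC=2  beq  $0, $5, L5        | $0=0 $1=10 $2=9 $3=11 $4=8 $5=13 $6=0  [not taken]
PC=3  addi  $5, $0, 14       | $0=0 $1=10 $2=9 $3=11 $4=8 $5=14 $6=0
PC=4  slti  $5, $5, 7        | $0=0 $1=10 $2=9 $3=11 $4=8 $5=0 $6=0
PC=5  sub  $4, $2, $2        | $0=0 $1=10 $2=9 $3=11 $4=0 $5=0 $6=0
PC=6  bne  $1, $0, L8        | $0=0 $1=10 $2=9 $3=11 $4=0 $5=0 $6=0  [TAKEN]
PC=7  addi  $1, $6, 8        | $0=0 $1=8 $2=9 $3=11 $4=0 $5=0 $6=0
PC=8  andi  $6, $3, 6        | $0=0 $1=8 $2=9 $3=11 $4=0 $5=0 $6=2
PC=9  sub  $6, $6, $5        | $0=0 $1=8 $2=9 $3=11 $4=0 $5=0 $6=2

$0=0 $1=8 $2=9 $3=11 $4=0 $5=0 $6=2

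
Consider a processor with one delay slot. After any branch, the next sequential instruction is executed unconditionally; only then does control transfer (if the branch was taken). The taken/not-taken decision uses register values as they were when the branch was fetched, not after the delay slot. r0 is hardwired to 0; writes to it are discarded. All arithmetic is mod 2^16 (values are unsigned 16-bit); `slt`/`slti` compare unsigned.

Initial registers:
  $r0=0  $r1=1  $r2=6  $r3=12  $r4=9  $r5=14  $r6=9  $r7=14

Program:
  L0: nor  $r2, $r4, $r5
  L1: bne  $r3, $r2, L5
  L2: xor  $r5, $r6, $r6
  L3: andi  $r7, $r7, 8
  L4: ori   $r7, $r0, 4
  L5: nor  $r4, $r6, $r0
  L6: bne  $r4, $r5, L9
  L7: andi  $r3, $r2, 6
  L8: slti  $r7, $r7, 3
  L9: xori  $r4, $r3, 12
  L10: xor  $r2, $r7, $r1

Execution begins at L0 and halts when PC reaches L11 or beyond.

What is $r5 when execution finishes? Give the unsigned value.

  step pc=0: nor  $r2, $r4, $r5  regs=(0,1,65520,12,9,14,9,14)
  step pc=1: bne  $r3, $r2, L5  cond=T  regs=(0,1,65520,12,9,14,9,14)
  step pc=2: xor  $r5, $r6, $r6  regs=(0,1,65520,12,9,0,9,14)
  step pc=5: nor  $r4, $r6, $r0  regs=(0,1,65520,12,65526,0,9,14)
  step pc=6: bne  $r4, $r5, L9  cond=T  regs=(0,1,65520,12,65526,0,9,14)
  step pc=7: andi  $r3, $r2, 6  regs=(0,1,65520,0,65526,0,9,14)
  step pc=9: xori  $r4, $r3, 12  regs=(0,1,65520,0,12,0,9,14)
  step pc=10: xor  $r2, $r7, $r1  regs=(0,1,15,0,12,0,9,14)

0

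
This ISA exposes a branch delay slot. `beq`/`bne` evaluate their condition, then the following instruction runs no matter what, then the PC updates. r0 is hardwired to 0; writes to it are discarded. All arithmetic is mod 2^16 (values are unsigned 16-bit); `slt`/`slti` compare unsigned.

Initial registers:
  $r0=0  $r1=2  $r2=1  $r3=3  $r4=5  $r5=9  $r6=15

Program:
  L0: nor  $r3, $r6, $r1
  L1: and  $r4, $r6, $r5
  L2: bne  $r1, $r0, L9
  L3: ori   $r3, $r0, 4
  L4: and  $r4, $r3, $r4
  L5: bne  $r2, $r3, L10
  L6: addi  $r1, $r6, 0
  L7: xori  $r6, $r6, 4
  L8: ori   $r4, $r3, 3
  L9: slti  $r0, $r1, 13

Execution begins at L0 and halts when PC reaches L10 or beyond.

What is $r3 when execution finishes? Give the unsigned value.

  step pc=0: nor  $r3, $r6, $r1  regs=(0,2,1,65520,5,9,15)
  step pc=1: and  $r4, $r6, $r5  regs=(0,2,1,65520,9,9,15)
  step pc=2: bne  $r1, $r0, L9  cond=T  regs=(0,2,1,65520,9,9,15)
  step pc=3: ori   $r3, $r0, 4  regs=(0,2,1,4,9,9,15)
  step pc=9: slti  $r0, $r1, 13  regs=(0,2,1,4,9,9,15)

4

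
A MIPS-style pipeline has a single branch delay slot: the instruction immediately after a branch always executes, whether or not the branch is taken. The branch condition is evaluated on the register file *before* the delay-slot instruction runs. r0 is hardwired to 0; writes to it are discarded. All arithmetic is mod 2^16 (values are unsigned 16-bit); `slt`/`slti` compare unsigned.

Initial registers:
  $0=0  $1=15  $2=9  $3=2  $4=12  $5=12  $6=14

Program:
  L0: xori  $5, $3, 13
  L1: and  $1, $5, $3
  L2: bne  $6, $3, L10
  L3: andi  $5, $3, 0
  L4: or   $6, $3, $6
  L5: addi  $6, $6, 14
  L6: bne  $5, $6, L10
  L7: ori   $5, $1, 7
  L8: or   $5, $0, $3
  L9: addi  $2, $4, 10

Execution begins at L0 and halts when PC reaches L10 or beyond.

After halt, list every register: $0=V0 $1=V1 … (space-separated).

  step pc=0: xori  $5, $3, 13  regs=(0,15,9,2,12,15,14)
  step pc=1: and  $1, $5, $3  regs=(0,2,9,2,12,15,14)
  step pc=2: bne  $6, $3, L10  cond=T  regs=(0,2,9,2,12,15,14)
  step pc=3: andi  $5, $3, 0  regs=(0,2,9,2,12,0,14)

$0=0 $1=2 $2=9 $3=2 $4=12 $5=0 $6=14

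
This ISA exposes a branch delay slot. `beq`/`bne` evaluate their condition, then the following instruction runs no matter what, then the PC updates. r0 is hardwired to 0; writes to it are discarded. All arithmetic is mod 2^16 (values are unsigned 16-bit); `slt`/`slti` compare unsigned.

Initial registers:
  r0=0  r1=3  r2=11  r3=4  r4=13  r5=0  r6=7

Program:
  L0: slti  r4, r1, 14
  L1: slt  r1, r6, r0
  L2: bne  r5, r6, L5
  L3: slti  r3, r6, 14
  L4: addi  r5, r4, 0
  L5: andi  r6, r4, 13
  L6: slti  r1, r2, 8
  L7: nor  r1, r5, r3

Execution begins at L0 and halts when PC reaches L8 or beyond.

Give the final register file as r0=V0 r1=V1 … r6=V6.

[0] slti  r4, r1, 14  →  {r0:0, r1:3, r2:11, r3:4, r4:1, r5:0, r6:7}
[1] slt  r1, r6, r0  →  {r0:0, r1:0, r2:11, r3:4, r4:1, r5:0, r6:7}
[2] bne  r5, r6, L5  →  {r0:0, r1:0, r2:11, r3:4, r4:1, r5:0, r6:7}  ⟨branch taken⟩
[3] slti  r3, r6, 14  →  {r0:0, r1:0, r2:11, r3:1, r4:1, r5:0, r6:7}
[5] andi  r6, r4, 13  →  {r0:0, r1:0, r2:11, r3:1, r4:1, r5:0, r6:1}
[6] slti  r1, r2, 8  →  {r0:0, r1:0, r2:11, r3:1, r4:1, r5:0, r6:1}
[7] nor  r1, r5, r3  →  {r0:0, r1:65534, r2:11, r3:1, r4:1, r5:0, r6:1}

r0=0 r1=65534 r2=11 r3=1 r4=1 r5=0 r6=1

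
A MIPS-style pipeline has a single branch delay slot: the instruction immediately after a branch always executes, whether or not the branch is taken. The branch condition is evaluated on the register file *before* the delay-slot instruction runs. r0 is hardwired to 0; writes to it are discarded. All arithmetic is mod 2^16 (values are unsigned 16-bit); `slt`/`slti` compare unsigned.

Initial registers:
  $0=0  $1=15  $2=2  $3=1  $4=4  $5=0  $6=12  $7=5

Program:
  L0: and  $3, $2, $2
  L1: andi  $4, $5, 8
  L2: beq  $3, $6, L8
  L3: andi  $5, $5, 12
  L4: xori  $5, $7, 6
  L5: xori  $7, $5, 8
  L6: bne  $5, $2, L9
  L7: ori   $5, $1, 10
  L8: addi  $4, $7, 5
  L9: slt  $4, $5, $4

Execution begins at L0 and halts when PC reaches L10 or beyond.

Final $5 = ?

  step pc=0: and  $3, $2, $2  regs=(0,15,2,2,4,0,12,5)
  step pc=1: andi  $4, $5, 8  regs=(0,15,2,2,0,0,12,5)
  step pc=2: beq  $3, $6, L8  cond=F  regs=(0,15,2,2,0,0,12,5)
  step pc=3: andi  $5, $5, 12  regs=(0,15,2,2,0,0,12,5)
  step pc=4: xori  $5, $7, 6  regs=(0,15,2,2,0,3,12,5)
  step pc=5: xori  $7, $5, 8  regs=(0,15,2,2,0,3,12,11)
  step pc=6: bne  $5, $2, L9  cond=T  regs=(0,15,2,2,0,3,12,11)
  step pc=7: ori   $5, $1, 10  regs=(0,15,2,2,0,15,12,11)
  step pc=9: slt  $4, $5, $4  regs=(0,15,2,2,0,15,12,11)

15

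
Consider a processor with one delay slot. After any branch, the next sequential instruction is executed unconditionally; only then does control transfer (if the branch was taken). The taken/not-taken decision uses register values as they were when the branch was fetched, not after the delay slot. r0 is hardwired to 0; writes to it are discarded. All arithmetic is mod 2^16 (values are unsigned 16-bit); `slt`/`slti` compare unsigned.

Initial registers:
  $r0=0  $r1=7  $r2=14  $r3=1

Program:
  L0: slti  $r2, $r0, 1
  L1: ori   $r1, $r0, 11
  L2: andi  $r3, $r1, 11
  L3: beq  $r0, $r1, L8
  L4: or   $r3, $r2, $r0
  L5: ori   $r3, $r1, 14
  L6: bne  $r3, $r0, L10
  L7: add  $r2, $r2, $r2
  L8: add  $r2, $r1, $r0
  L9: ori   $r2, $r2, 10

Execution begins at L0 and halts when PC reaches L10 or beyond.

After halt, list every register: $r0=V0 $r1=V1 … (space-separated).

$r0=0 $r1=11 $r2=2 $r3=15

  step pc=0: slti  $r2, $r0, 1  regs=(0,7,1,1)
  step pc=1: ori   $r1, $r0, 11  regs=(0,11,1,1)
  step pc=2: andi  $r3, $r1, 11  regs=(0,11,1,11)
  step pc=3: beq  $r0, $r1, L8  cond=F  regs=(0,11,1,11)
  step pc=4: or   $r3, $r2, $r0  regs=(0,11,1,1)
  step pc=5: ori   $r3, $r1, 14  regs=(0,11,1,15)
  step pc=6: bne  $r3, $r0, L10  cond=T  regs=(0,11,1,15)
  step pc=7: add  $r2, $r2, $r2  regs=(0,11,2,15)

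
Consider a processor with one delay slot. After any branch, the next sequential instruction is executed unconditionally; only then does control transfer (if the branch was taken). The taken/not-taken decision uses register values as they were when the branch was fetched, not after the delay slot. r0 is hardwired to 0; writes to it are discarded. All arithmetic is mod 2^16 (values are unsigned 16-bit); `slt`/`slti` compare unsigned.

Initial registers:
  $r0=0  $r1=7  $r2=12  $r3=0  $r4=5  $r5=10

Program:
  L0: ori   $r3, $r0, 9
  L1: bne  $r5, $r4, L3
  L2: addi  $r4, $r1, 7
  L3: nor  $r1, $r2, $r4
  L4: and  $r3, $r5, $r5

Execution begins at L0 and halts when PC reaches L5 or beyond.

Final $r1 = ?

65521

[0] ori   $r3, $r0, 9  →  {$r0:0, $r1:7, $r2:12, $r3:9, $r4:5, $r5:10}
[1] bne  $r5, $r4, L3  →  {$r0:0, $r1:7, $r2:12, $r3:9, $r4:5, $r5:10}  ⟨branch taken⟩
[2] addi  $r4, $r1, 7  →  {$r0:0, $r1:7, $r2:12, $r3:9, $r4:14, $r5:10}
[3] nor  $r1, $r2, $r4  →  {$r0:0, $r1:65521, $r2:12, $r3:9, $r4:14, $r5:10}
[4] and  $r3, $r5, $r5  →  {$r0:0, $r1:65521, $r2:12, $r3:10, $r4:14, $r5:10}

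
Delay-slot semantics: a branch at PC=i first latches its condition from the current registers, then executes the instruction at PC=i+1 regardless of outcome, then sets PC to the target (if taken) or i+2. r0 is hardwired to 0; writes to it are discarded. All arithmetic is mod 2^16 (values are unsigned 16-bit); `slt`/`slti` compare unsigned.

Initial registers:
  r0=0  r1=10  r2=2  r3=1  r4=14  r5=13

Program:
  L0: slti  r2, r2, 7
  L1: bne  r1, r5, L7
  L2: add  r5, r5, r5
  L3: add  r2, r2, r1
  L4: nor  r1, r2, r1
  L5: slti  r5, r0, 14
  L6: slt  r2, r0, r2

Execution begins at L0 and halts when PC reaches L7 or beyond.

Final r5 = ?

[0] slti  r2, r2, 7  →  {r0:0, r1:10, r2:1, r3:1, r4:14, r5:13}
[1] bne  r1, r5, L7  →  {r0:0, r1:10, r2:1, r3:1, r4:14, r5:13}  ⟨branch taken⟩
[2] add  r5, r5, r5  →  {r0:0, r1:10, r2:1, r3:1, r4:14, r5:26}

26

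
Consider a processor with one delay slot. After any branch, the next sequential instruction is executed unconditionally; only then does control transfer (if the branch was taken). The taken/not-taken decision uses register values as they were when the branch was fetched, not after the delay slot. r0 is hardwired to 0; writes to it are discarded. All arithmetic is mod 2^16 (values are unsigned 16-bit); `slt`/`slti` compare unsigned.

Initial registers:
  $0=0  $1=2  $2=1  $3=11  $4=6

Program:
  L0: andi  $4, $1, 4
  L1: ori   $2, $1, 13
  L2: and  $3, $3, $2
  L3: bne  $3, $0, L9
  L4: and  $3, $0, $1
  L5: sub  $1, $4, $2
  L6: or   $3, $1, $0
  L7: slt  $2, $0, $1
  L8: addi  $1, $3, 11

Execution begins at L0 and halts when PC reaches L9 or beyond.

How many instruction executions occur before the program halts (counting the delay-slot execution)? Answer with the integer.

[0] andi  $4, $1, 4  →  {$0:0, $1:2, $2:1, $3:11, $4:0}
[1] ori   $2, $1, 13  →  {$0:0, $1:2, $2:15, $3:11, $4:0}
[2] and  $3, $3, $2  →  {$0:0, $1:2, $2:15, $3:11, $4:0}
[3] bne  $3, $0, L9  →  {$0:0, $1:2, $2:15, $3:11, $4:0}  ⟨branch taken⟩
[4] and  $3, $0, $1  →  {$0:0, $1:2, $2:15, $3:0, $4:0}

5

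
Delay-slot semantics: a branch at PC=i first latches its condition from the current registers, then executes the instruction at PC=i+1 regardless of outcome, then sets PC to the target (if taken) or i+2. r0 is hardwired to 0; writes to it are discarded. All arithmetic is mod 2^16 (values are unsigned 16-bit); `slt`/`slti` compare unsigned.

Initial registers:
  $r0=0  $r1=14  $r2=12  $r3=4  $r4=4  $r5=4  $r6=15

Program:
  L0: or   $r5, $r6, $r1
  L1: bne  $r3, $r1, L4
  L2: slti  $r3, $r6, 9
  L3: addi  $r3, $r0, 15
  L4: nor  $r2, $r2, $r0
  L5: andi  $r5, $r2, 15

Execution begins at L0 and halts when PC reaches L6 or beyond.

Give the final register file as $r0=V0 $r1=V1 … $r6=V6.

#0 or   $r5, $r6, $r1 ; 0/14/12/4/4/15/15
#1 bne  $r3, $r1, L4 ; 0/14/12/4/4/15/15 ; →target
#2 slti  $r3, $r6, 9 ; 0/14/12/0/4/15/15
#4 nor  $r2, $r2, $r0 ; 0/14/65523/0/4/15/15
#5 andi  $r5, $r2, 15 ; 0/14/65523/0/4/3/15

$r0=0 $r1=14 $r2=65523 $r3=0 $r4=4 $r5=3 $r6=15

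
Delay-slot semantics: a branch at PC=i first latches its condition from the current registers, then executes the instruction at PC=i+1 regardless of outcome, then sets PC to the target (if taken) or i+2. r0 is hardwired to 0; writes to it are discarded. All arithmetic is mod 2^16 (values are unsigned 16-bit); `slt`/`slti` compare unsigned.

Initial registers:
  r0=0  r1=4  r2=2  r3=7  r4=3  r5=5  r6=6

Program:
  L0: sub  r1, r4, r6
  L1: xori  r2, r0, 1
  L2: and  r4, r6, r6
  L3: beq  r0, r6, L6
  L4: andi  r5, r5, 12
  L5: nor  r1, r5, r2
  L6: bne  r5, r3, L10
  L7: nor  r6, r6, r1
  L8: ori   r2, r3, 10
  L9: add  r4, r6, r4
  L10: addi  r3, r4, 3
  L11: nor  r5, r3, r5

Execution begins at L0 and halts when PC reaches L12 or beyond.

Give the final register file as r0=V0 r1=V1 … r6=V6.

r0=0 r1=65530 r2=1 r3=9 r4=6 r5=65522 r6=1

PC=0  sub  r1, r4, r6        | r0=0 r1=65533 r2=2 r3=7 r4=3 r5=5 r6=6
PC=1  xori  r2, r0, 1        | r0=0 r1=65533 r2=1 r3=7 r4=3 r5=5 r6=6
PC=2  and  r4, r6, r6        | r0=0 r1=65533 r2=1 r3=7 r4=6 r5=5 r6=6
PC=3  beq  r0, r6, L6        | r0=0 r1=65533 r2=1 r3=7 r4=6 r5=5 r6=6  [not taken]
PC=4  andi  r5, r5, 12       | r0=0 r1=65533 r2=1 r3=7 r4=6 r5=4 r6=6
PC=5  nor  r1, r5, r2        | r0=0 r1=65530 r2=1 r3=7 r4=6 r5=4 r6=6
PC=6  bne  r5, r3, L10       | r0=0 r1=65530 r2=1 r3=7 r4=6 r5=4 r6=6  [TAKEN]
PC=7  nor  r6, r6, r1        | r0=0 r1=65530 r2=1 r3=7 r4=6 r5=4 r6=1
PC=10 addi  r3, r4, 3        | r0=0 r1=65530 r2=1 r3=9 r4=6 r5=4 r6=1
PC=11 nor  r5, r3, r5        | r0=0 r1=65530 r2=1 r3=9 r4=6 r5=65522 r6=1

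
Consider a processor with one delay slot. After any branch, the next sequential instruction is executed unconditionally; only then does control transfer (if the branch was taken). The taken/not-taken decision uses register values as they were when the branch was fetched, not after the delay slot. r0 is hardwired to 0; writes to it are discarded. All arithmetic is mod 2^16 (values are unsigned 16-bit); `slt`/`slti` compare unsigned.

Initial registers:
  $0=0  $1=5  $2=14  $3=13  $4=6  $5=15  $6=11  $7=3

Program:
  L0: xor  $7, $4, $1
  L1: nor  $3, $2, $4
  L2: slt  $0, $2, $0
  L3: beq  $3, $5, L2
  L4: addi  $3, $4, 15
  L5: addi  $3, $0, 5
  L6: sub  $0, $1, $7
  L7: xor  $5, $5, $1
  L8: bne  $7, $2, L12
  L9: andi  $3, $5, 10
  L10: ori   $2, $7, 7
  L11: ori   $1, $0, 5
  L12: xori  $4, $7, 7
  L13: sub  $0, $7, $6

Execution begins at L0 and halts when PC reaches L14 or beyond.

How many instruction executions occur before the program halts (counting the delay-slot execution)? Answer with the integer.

12

PC=0  xor  $7, $4, $1        | $0=0 $1=5 $2=14 $3=13 $4=6 $5=15 $6=11 $7=3
PC=1  nor  $3, $2, $4        | $0=0 $1=5 $2=14 $3=65521 $4=6 $5=15 $6=11 $7=3
PC=2  slt  $0, $2, $0        | $0=0 $1=5 $2=14 $3=65521 $4=6 $5=15 $6=11 $7=3
PC=3  beq  $3, $5, L2        | $0=0 $1=5 $2=14 $3=65521 $4=6 $5=15 $6=11 $7=3  [not taken]
PC=4  addi  $3, $4, 15       | $0=0 $1=5 $2=14 $3=21 $4=6 $5=15 $6=11 $7=3
PC=5  addi  $3, $0, 5        | $0=0 $1=5 $2=14 $3=5 $4=6 $5=15 $6=11 $7=3
PC=6  sub  $0, $1, $7        | $0=0 $1=5 $2=14 $3=5 $4=6 $5=15 $6=11 $7=3
PC=7  xor  $5, $5, $1        | $0=0 $1=5 $2=14 $3=5 $4=6 $5=10 $6=11 $7=3
PC=8  bne  $7, $2, L12       | $0=0 $1=5 $2=14 $3=5 $4=6 $5=10 $6=11 $7=3  [TAKEN]
PC=9  andi  $3, $5, 10       | $0=0 $1=5 $2=14 $3=10 $4=6 $5=10 $6=11 $7=3
PC=12 xori  $4, $7, 7        | $0=0 $1=5 $2=14 $3=10 $4=4 $5=10 $6=11 $7=3
PC=13 sub  $0, $7, $6        | $0=0 $1=5 $2=14 $3=10 $4=4 $5=10 $6=11 $7=3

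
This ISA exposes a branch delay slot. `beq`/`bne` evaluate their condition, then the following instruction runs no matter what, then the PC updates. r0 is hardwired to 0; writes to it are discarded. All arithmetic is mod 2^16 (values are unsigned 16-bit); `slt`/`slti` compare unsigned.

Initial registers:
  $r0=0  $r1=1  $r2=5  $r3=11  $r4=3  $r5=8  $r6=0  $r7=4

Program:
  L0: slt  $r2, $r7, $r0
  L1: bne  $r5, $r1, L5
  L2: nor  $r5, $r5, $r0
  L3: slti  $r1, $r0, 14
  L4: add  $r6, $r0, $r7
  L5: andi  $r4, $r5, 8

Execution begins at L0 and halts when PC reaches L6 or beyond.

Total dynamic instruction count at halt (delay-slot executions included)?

4

[0] slt  $r2, $r7, $r0  →  {$r0:0, $r1:1, $r2:0, $r3:11, $r4:3, $r5:8, $r6:0, $r7:4}
[1] bne  $r5, $r1, L5  →  {$r0:0, $r1:1, $r2:0, $r3:11, $r4:3, $r5:8, $r6:0, $r7:4}  ⟨branch taken⟩
[2] nor  $r5, $r5, $r0  →  {$r0:0, $r1:1, $r2:0, $r3:11, $r4:3, $r5:65527, $r6:0, $r7:4}
[5] andi  $r4, $r5, 8  →  {$r0:0, $r1:1, $r2:0, $r3:11, $r4:0, $r5:65527, $r6:0, $r7:4}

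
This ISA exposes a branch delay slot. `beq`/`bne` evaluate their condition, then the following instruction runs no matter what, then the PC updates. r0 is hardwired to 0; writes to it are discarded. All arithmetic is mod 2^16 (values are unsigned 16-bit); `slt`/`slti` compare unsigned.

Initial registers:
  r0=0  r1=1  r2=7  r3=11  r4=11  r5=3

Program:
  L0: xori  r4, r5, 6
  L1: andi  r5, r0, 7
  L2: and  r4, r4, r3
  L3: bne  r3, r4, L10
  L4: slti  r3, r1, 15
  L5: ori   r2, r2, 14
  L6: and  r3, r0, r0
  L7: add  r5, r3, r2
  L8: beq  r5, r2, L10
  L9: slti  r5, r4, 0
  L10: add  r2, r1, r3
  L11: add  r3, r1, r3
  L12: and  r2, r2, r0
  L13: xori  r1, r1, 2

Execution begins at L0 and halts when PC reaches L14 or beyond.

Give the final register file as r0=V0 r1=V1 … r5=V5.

r0=0 r1=3 r2=0 r3=2 r4=1 r5=0

  step pc=0: xori  r4, r5, 6  regs=(0,1,7,11,5,3)
  step pc=1: andi  r5, r0, 7  regs=(0,1,7,11,5,0)
  step pc=2: and  r4, r4, r3  regs=(0,1,7,11,1,0)
  step pc=3: bne  r3, r4, L10  cond=T  regs=(0,1,7,11,1,0)
  step pc=4: slti  r3, r1, 15  regs=(0,1,7,1,1,0)
  step pc=10: add  r2, r1, r3  regs=(0,1,2,1,1,0)
  step pc=11: add  r3, r1, r3  regs=(0,1,2,2,1,0)
  step pc=12: and  r2, r2, r0  regs=(0,1,0,2,1,0)
  step pc=13: xori  r1, r1, 2  regs=(0,3,0,2,1,0)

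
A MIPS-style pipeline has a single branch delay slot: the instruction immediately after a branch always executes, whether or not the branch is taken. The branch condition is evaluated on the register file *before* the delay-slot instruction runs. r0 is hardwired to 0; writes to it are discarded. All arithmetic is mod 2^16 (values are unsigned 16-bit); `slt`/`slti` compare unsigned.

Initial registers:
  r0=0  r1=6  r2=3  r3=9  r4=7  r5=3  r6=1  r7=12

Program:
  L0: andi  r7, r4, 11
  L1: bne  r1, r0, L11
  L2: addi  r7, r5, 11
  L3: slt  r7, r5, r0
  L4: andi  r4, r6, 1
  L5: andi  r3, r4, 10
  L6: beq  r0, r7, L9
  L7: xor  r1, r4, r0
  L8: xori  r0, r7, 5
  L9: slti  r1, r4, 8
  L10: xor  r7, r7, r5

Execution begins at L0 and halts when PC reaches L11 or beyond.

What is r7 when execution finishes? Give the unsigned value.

PC=0  andi  r7, r4, 11       | r0=0 r1=6 r2=3 r3=9 r4=7 r5=3 r6=1 r7=3
PC=1  bne  r1, r0, L11       | r0=0 r1=6 r2=3 r3=9 r4=7 r5=3 r6=1 r7=3  [TAKEN]
PC=2  addi  r7, r5, 11       | r0=0 r1=6 r2=3 r3=9 r4=7 r5=3 r6=1 r7=14

14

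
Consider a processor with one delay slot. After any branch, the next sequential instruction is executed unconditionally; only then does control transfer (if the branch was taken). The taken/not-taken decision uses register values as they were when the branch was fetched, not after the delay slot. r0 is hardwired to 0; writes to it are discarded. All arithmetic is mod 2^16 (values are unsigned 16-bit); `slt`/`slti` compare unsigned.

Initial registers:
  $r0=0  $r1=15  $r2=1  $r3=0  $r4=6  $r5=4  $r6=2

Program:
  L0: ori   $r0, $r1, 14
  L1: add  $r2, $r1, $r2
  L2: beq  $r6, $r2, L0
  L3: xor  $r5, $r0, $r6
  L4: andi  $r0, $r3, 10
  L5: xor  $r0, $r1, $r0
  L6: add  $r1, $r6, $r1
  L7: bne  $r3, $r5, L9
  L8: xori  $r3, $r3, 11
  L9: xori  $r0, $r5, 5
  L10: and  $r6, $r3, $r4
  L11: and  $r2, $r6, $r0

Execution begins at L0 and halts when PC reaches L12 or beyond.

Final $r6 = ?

2

#0 ori   $r0, $r1, 14 ; 0/15/1/0/6/4/2
#1 add  $r2, $r1, $r2 ; 0/15/16/0/6/4/2
#2 beq  $r6, $r2, L0 ; 0/15/16/0/6/4/2 ; →fallthru
#3 xor  $r5, $r0, $r6 ; 0/15/16/0/6/2/2
#4 andi  $r0, $r3, 10 ; 0/15/16/0/6/2/2
#5 xor  $r0, $r1, $r0 ; 0/15/16/0/6/2/2
#6 add  $r1, $r6, $r1 ; 0/17/16/0/6/2/2
#7 bne  $r3, $r5, L9 ; 0/17/16/0/6/2/2 ; →target
#8 xori  $r3, $r3, 11 ; 0/17/16/11/6/2/2
#9 xori  $r0, $r5, 5 ; 0/17/16/11/6/2/2
#10 and  $r6, $r3, $r4 ; 0/17/16/11/6/2/2
#11 and  $r2, $r6, $r0 ; 0/17/0/11/6/2/2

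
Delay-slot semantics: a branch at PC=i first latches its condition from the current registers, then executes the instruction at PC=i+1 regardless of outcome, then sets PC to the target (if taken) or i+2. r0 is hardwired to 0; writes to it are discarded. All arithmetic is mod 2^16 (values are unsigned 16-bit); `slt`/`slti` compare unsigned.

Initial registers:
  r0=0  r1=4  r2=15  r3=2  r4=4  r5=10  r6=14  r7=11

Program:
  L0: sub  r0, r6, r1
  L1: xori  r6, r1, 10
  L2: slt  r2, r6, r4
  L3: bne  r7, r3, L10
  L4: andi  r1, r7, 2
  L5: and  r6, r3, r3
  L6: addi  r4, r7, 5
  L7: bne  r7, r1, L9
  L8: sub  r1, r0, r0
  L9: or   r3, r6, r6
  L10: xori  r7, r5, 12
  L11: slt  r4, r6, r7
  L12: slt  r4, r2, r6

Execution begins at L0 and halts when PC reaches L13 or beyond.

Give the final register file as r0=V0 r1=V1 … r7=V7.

#0 sub  r0, r6, r1 ; 0/4/15/2/4/10/14/11
#1 xori  r6, r1, 10 ; 0/4/15/2/4/10/14/11
#2 slt  r2, r6, r4 ; 0/4/0/2/4/10/14/11
#3 bne  r7, r3, L10 ; 0/4/0/2/4/10/14/11 ; →target
#4 andi  r1, r7, 2 ; 0/2/0/2/4/10/14/11
#10 xori  r7, r5, 12 ; 0/2/0/2/4/10/14/6
#11 slt  r4, r6, r7 ; 0/2/0/2/0/10/14/6
#12 slt  r4, r2, r6 ; 0/2/0/2/1/10/14/6

r0=0 r1=2 r2=0 r3=2 r4=1 r5=10 r6=14 r7=6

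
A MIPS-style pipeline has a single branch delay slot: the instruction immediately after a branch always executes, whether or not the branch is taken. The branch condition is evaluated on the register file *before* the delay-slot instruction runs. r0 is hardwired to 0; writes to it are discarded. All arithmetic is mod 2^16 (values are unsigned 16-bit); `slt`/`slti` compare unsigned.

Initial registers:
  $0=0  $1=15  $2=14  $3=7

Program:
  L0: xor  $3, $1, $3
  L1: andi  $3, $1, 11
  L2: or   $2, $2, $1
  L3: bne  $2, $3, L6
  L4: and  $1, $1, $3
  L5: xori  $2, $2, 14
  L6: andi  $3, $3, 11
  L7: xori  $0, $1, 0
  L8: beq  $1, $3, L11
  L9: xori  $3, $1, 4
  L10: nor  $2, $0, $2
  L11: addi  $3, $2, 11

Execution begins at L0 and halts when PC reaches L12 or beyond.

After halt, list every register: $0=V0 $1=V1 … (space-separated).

$0=0 $1=11 $2=15 $3=26

#0 xor  $3, $1, $3 ; 0/15/14/8
#1 andi  $3, $1, 11 ; 0/15/14/11
#2 or   $2, $2, $1 ; 0/15/15/11
#3 bne  $2, $3, L6 ; 0/15/15/11 ; →target
#4 and  $1, $1, $3 ; 0/11/15/11
#6 andi  $3, $3, 11 ; 0/11/15/11
#7 xori  $0, $1, 0 ; 0/11/15/11
#8 beq  $1, $3, L11 ; 0/11/15/11 ; →target
#9 xori  $3, $1, 4 ; 0/11/15/15
#11 addi  $3, $2, 11 ; 0/11/15/26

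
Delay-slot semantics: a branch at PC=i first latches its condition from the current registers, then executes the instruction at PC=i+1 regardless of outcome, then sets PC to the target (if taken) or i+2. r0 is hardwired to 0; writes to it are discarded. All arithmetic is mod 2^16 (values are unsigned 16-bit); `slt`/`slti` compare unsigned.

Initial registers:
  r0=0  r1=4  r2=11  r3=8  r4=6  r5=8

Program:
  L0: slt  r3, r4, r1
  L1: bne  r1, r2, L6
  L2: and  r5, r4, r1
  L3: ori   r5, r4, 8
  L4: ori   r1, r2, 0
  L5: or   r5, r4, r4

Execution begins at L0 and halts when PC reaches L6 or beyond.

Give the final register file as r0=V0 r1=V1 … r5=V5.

[0] slt  r3, r4, r1  →  {r0:0, r1:4, r2:11, r3:0, r4:6, r5:8}
[1] bne  r1, r2, L6  →  {r0:0, r1:4, r2:11, r3:0, r4:6, r5:8}  ⟨branch taken⟩
[2] and  r5, r4, r1  →  {r0:0, r1:4, r2:11, r3:0, r4:6, r5:4}

r0=0 r1=4 r2=11 r3=0 r4=6 r5=4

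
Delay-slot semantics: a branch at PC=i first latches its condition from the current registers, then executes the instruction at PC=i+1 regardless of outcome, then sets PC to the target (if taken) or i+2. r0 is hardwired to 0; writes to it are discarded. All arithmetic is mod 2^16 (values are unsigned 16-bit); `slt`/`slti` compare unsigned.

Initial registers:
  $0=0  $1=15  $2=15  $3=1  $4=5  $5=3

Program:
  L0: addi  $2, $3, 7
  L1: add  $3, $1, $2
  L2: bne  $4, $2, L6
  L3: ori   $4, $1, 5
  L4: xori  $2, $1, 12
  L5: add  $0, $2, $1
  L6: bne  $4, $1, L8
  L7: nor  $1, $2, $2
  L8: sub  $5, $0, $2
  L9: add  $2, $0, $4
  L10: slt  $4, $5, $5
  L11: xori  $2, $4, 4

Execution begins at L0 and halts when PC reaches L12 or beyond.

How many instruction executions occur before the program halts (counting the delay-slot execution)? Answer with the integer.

[0] addi  $2, $3, 7  →  {$0:0, $1:15, $2:8, $3:1, $4:5, $5:3}
[1] add  $3, $1, $2  →  {$0:0, $1:15, $2:8, $3:23, $4:5, $5:3}
[2] bne  $4, $2, L6  →  {$0:0, $1:15, $2:8, $3:23, $4:5, $5:3}  ⟨branch taken⟩
[3] ori   $4, $1, 5  →  {$0:0, $1:15, $2:8, $3:23, $4:15, $5:3}
[6] bne  $4, $1, L8  →  {$0:0, $1:15, $2:8, $3:23, $4:15, $5:3}  ⟨branch fallthrough⟩
[7] nor  $1, $2, $2  →  {$0:0, $1:65527, $2:8, $3:23, $4:15, $5:3}
[8] sub  $5, $0, $2  →  {$0:0, $1:65527, $2:8, $3:23, $4:15, $5:65528}
[9] add  $2, $0, $4  →  {$0:0, $1:65527, $2:15, $3:23, $4:15, $5:65528}
[10] slt  $4, $5, $5  →  {$0:0, $1:65527, $2:15, $3:23, $4:0, $5:65528}
[11] xori  $2, $4, 4  →  {$0:0, $1:65527, $2:4, $3:23, $4:0, $5:65528}

10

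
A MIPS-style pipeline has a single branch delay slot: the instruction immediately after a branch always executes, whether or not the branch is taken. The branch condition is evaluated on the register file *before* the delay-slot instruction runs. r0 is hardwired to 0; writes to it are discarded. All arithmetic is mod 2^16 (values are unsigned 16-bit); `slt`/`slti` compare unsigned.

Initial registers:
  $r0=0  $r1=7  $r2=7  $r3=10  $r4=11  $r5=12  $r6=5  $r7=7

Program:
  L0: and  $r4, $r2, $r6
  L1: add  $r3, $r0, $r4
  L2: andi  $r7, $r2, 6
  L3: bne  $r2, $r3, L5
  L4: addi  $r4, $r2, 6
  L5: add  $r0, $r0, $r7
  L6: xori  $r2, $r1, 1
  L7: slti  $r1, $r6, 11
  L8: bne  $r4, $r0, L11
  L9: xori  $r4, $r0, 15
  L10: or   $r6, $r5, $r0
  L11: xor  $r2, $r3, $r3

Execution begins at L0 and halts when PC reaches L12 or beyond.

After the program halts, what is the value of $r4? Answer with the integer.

15

PC=0  and  $r4, $r2, $r6     | $r0=0 $r1=7 $r2=7 $r3=10 $r4=5 $r5=12 $r6=5 $r7=7
PC=1  add  $r3, $r0, $r4     | $r0=0 $r1=7 $r2=7 $r3=5 $r4=5 $r5=12 $r6=5 $r7=7
PC=2  andi  $r7, $r2, 6      | $r0=0 $r1=7 $r2=7 $r3=5 $r4=5 $r5=12 $r6=5 $r7=6
PC=3  bne  $r2, $r3, L5      | $r0=0 $r1=7 $r2=7 $r3=5 $r4=5 $r5=12 $r6=5 $r7=6  [TAKEN]
PC=4  addi  $r4, $r2, 6      | $r0=0 $r1=7 $r2=7 $r3=5 $r4=13 $r5=12 $r6=5 $r7=6
PC=5  add  $r0, $r0, $r7     | $r0=0 $r1=7 $r2=7 $r3=5 $r4=13 $r5=12 $r6=5 $r7=6
PC=6  xori  $r2, $r1, 1      | $r0=0 $r1=7 $r2=6 $r3=5 $r4=13 $r5=12 $r6=5 $r7=6
PC=7  slti  $r1, $r6, 11     | $r0=0 $r1=1 $r2=6 $r3=5 $r4=13 $r5=12 $r6=5 $r7=6
PC=8  bne  $r4, $r0, L11     | $r0=0 $r1=1 $r2=6 $r3=5 $r4=13 $r5=12 $r6=5 $r7=6  [TAKEN]
PC=9  xori  $r4, $r0, 15     | $r0=0 $r1=1 $r2=6 $r3=5 $r4=15 $r5=12 $r6=5 $r7=6
PC=11 xor  $r2, $r3, $r3     | $r0=0 $r1=1 $r2=0 $r3=5 $r4=15 $r5=12 $r6=5 $r7=6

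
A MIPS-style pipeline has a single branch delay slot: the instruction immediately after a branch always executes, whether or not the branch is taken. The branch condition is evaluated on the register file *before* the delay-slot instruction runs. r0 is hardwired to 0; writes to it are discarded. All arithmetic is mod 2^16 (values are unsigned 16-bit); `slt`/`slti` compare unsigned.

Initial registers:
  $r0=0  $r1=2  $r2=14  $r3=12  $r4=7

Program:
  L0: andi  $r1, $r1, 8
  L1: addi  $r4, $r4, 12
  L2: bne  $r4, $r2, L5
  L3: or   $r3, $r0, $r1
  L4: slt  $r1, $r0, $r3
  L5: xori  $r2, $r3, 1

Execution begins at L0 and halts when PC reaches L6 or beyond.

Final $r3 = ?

0

[0] andi  $r1, $r1, 8  →  {$r0:0, $r1:0, $r2:14, $r3:12, $r4:7}
[1] addi  $r4, $r4, 12  →  {$r0:0, $r1:0, $r2:14, $r3:12, $r4:19}
[2] bne  $r4, $r2, L5  →  {$r0:0, $r1:0, $r2:14, $r3:12, $r4:19}  ⟨branch taken⟩
[3] or   $r3, $r0, $r1  →  {$r0:0, $r1:0, $r2:14, $r3:0, $r4:19}
[5] xori  $r2, $r3, 1  →  {$r0:0, $r1:0, $r2:1, $r3:0, $r4:19}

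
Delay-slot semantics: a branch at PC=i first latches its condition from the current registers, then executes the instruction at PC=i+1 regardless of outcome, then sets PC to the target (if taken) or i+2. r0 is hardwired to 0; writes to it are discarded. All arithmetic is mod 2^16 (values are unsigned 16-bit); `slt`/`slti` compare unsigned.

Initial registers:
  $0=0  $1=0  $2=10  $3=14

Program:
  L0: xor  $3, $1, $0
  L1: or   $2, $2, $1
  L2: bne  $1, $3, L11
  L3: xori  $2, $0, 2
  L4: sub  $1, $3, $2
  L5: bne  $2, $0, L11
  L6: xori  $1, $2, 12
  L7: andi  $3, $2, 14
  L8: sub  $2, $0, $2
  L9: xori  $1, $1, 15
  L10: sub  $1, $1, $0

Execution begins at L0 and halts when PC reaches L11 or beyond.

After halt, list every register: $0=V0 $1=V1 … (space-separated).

$0=0 $1=14 $2=2 $3=0

#0 xor  $3, $1, $0 ; 0/0/10/0
#1 or   $2, $2, $1 ; 0/0/10/0
#2 bne  $1, $3, L11 ; 0/0/10/0 ; →fallthru
#3 xori  $2, $0, 2 ; 0/0/2/0
#4 sub  $1, $3, $2 ; 0/65534/2/0
#5 bne  $2, $0, L11 ; 0/65534/2/0 ; →target
#6 xori  $1, $2, 12 ; 0/14/2/0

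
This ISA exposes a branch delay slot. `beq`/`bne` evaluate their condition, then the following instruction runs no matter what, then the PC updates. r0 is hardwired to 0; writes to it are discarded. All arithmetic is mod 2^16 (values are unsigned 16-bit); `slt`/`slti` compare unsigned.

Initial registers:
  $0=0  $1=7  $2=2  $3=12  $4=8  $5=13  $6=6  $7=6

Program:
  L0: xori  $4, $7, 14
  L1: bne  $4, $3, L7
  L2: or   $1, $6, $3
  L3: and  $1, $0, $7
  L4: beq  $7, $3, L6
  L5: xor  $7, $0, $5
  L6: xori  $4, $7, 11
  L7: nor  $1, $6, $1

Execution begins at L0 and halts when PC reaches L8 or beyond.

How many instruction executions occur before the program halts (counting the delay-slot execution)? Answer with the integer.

#0 xori  $4, $7, 14 ; 0/7/2/12/8/13/6/6
#1 bne  $4, $3, L7 ; 0/7/2/12/8/13/6/6 ; →target
#2 or   $1, $6, $3 ; 0/14/2/12/8/13/6/6
#7 nor  $1, $6, $1 ; 0/65521/2/12/8/13/6/6

4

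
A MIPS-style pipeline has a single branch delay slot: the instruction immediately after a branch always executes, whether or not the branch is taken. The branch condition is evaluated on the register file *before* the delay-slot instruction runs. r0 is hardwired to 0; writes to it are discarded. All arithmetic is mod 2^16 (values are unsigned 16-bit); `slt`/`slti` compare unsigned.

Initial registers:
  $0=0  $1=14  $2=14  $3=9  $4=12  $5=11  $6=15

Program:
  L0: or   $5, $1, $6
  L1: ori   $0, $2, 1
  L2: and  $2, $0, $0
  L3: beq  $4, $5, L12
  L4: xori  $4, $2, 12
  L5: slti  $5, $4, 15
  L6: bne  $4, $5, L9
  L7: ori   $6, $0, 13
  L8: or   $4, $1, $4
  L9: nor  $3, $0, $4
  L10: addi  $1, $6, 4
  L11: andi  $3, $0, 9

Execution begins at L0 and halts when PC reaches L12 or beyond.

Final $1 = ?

17

PC=0  or   $5, $1, $6        | $0=0 $1=14 $2=14 $3=9 $4=12 $5=15 $6=15
PC=1  ori   $0, $2, 1        | $0=0 $1=14 $2=14 $3=9 $4=12 $5=15 $6=15
PC=2  and  $2, $0, $0        | $0=0 $1=14 $2=0 $3=9 $4=12 $5=15 $6=15
PC=3  beq  $4, $5, L12       | $0=0 $1=14 $2=0 $3=9 $4=12 $5=15 $6=15  [not taken]
PC=4  xori  $4, $2, 12       | $0=0 $1=14 $2=0 $3=9 $4=12 $5=15 $6=15
PC=5  slti  $5, $4, 15       | $0=0 $1=14 $2=0 $3=9 $4=12 $5=1 $6=15
PC=6  bne  $4, $5, L9        | $0=0 $1=14 $2=0 $3=9 $4=12 $5=1 $6=15  [TAKEN]
PC=7  ori   $6, $0, 13       | $0=0 $1=14 $2=0 $3=9 $4=12 $5=1 $6=13
PC=9  nor  $3, $0, $4        | $0=0 $1=14 $2=0 $3=65523 $4=12 $5=1 $6=13
PC=10 addi  $1, $6, 4        | $0=0 $1=17 $2=0 $3=65523 $4=12 $5=1 $6=13
PC=11 andi  $3, $0, 9        | $0=0 $1=17 $2=0 $3=0 $4=12 $5=1 $6=13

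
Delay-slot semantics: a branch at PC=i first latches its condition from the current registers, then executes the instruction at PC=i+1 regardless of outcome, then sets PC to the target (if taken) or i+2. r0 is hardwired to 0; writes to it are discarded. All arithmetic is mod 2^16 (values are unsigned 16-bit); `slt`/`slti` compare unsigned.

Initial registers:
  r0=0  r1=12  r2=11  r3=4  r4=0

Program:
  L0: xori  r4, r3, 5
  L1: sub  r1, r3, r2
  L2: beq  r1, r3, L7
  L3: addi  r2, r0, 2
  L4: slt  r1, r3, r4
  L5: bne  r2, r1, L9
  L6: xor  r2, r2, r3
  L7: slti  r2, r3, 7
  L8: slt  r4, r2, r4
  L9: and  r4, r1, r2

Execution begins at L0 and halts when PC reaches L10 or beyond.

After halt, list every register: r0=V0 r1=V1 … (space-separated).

r0=0 r1=0 r2=6 r3=4 r4=0

PC=0  xori  r4, r3, 5        | r0=0 r1=12 r2=11 r3=4 r4=1
PC=1  sub  r1, r3, r2        | r0=0 r1=65529 r2=11 r3=4 r4=1
PC=2  beq  r1, r3, L7        | r0=0 r1=65529 r2=11 r3=4 r4=1  [not taken]
PC=3  addi  r2, r0, 2        | r0=0 r1=65529 r2=2 r3=4 r4=1
PC=4  slt  r1, r3, r4        | r0=0 r1=0 r2=2 r3=4 r4=1
PC=5  bne  r2, r1, L9        | r0=0 r1=0 r2=2 r3=4 r4=1  [TAKEN]
PC=6  xor  r2, r2, r3        | r0=0 r1=0 r2=6 r3=4 r4=1
PC=9  and  r4, r1, r2        | r0=0 r1=0 r2=6 r3=4 r4=0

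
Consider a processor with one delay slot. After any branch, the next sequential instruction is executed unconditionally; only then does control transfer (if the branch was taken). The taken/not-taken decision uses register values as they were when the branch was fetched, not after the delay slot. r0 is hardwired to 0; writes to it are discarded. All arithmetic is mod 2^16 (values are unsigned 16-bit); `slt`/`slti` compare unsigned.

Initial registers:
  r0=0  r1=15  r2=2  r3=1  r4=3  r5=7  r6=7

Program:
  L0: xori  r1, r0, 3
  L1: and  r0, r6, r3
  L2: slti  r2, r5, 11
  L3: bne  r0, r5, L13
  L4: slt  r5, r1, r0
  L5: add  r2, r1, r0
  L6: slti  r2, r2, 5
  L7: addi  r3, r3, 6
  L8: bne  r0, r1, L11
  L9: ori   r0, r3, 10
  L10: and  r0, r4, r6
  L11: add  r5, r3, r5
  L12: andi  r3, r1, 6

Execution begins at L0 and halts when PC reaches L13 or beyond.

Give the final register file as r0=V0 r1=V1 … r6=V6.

r0=0 r1=3 r2=1 r3=1 r4=3 r5=0 r6=7

[0] xori  r1, r0, 3  →  {r0:0, r1:3, r2:2, r3:1, r4:3, r5:7, r6:7}
[1] and  r0, r6, r3  →  {r0:0, r1:3, r2:2, r3:1, r4:3, r5:7, r6:7}
[2] slti  r2, r5, 11  →  {r0:0, r1:3, r2:1, r3:1, r4:3, r5:7, r6:7}
[3] bne  r0, r5, L13  →  {r0:0, r1:3, r2:1, r3:1, r4:3, r5:7, r6:7}  ⟨branch taken⟩
[4] slt  r5, r1, r0  →  {r0:0, r1:3, r2:1, r3:1, r4:3, r5:0, r6:7}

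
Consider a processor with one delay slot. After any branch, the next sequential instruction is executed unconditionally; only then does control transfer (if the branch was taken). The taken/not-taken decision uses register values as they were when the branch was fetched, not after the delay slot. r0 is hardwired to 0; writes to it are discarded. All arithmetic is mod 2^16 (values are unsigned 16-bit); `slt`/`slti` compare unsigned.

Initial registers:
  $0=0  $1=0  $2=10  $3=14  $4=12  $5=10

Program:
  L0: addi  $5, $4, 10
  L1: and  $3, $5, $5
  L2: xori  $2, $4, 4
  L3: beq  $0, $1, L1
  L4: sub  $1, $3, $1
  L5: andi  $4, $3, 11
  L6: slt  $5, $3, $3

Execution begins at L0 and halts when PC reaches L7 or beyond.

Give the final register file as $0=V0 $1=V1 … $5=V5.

[0] addi  $5, $4, 10  →  {$0:0, $1:0, $2:10, $3:14, $4:12, $5:22}
[1] and  $3, $5, $5  →  {$0:0, $1:0, $2:10, $3:22, $4:12, $5:22}
[2] xori  $2, $4, 4  →  {$0:0, $1:0, $2:8, $3:22, $4:12, $5:22}
[3] beq  $0, $1, L1  →  {$0:0, $1:0, $2:8, $3:22, $4:12, $5:22}  ⟨branch taken⟩
[4] sub  $1, $3, $1  →  {$0:0, $1:22, $2:8, $3:22, $4:12, $5:22}
[1] and  $3, $5, $5  →  {$0:0, $1:22, $2:8, $3:22, $4:12, $5:22}
[2] xori  $2, $4, 4  →  {$0:0, $1:22, $2:8, $3:22, $4:12, $5:22}
[3] beq  $0, $1, L1  →  {$0:0, $1:22, $2:8, $3:22, $4:12, $5:22}  ⟨branch fallthrough⟩
[4] sub  $1, $3, $1  →  {$0:0, $1:0, $2:8, $3:22, $4:12, $5:22}
[5] andi  $4, $3, 11  →  {$0:0, $1:0, $2:8, $3:22, $4:2, $5:22}
[6] slt  $5, $3, $3  →  {$0:0, $1:0, $2:8, $3:22, $4:2, $5:0}

$0=0 $1=0 $2=8 $3=22 $4=2 $5=0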